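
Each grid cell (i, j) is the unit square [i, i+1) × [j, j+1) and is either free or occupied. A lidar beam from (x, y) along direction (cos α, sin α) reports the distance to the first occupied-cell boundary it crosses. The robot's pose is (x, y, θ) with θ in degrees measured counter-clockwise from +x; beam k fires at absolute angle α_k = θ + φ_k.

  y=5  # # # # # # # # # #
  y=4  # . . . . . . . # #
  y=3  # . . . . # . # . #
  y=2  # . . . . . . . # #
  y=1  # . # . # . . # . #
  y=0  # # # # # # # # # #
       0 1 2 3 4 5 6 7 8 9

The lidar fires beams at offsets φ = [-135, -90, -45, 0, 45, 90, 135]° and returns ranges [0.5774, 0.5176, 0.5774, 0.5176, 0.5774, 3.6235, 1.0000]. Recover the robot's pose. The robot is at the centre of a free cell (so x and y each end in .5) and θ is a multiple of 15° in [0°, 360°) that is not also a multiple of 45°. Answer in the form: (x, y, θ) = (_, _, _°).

Candidates: 25 free-cell centres × 16 headings = 400 poses. Raycast each; keep the one whose scan matches to 4 dp.
  (7.5, 4.5, 255°): beam 2 = 1.9319 ≠ 0.5176 ✗
  (5.5, 4.5, 285°): beam 1 = 1.0000 ≠ 0.5774 ✗
  (6.5, 4.5, 240°): beam 1 = 0.5176 ≠ 0.5774 ✗
  (5.5, 2.5, 15°): beam 1 = 1.0000 ≠ 0.5774 ✗
  (1.5, 3.5, 300°): beam 1 = 0.5176 ≠ 0.5774 ✗
  …
  (1.5, 1.5, 345°): r_1=0.5774, r_2=0.5176, r_3=0.5774, r_4=0.5176, r_5=0.5774, r_6=3.6235, r_7=1.0000 — all match ✓
Unique over the lattice → pose = (1.5, 1.5, 345°).

(x, y, θ) = (1.5, 1.5, 345°)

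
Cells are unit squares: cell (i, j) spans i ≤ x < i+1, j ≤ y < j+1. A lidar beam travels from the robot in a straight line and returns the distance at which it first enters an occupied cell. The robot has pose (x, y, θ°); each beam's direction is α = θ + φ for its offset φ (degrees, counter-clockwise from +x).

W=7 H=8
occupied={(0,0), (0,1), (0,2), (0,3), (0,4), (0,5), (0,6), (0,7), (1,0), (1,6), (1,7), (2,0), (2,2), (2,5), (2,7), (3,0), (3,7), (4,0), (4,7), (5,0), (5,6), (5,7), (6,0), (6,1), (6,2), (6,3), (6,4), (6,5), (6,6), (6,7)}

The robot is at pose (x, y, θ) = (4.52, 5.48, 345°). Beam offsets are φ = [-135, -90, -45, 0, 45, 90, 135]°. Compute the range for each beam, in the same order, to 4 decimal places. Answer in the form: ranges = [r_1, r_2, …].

ranges = [4.0645, 4.6380, 2.9600, 1.5322, 1.0400, 1.5736, 1.7551]

beam 1: φ=-135°, α=210°
  direction (-0.8660, -0.5000); cell (4,5); t to first gridline: x 0.6004, y 0.9600 (then +1.1547 / +2.0000)
    (3,5) via x @ 0.6004
    (3,4) via y @ 0.9600
    (2,4) via x @ 1.7551
    (1,4) via x @ 2.9098
    (1,3) via y @ 2.9600
    (0,3) via x @ 4.0645  # hit
  → r_1 = 4.0645
beam 2: φ=-90°, α=255°
  direction (-0.2588, -0.9659); cell (4,5); t to first gridline: x 2.0091, y 0.4969 (then +3.8637 / +1.0353)
    (4,4) via y @ 0.4969
    (4,3) via y @ 1.5322
    (3,3) via x @ 2.0091
    (3,2) via y @ 2.5675
    (3,1) via y @ 3.6028
    (3,0) via y @ 4.6380  # hit
  → r_2 = 4.6380
beam 3: φ=-45°, α=300°
  direction (0.5000, -0.8660); cell (4,5); t to first gridline: x 0.9600, y 0.5543 (then +2.0000 / +1.1547)
    (4,4) via y @ 0.5543
    (5,4) via x @ 0.9600
    (5,3) via y @ 1.7090
    (5,2) via y @ 2.8637
    (6,2) via x @ 2.9600  # hit
  → r_3 = 2.9600
beam 4: φ=0°, α=345°
  direction (0.9659, -0.2588); cell (4,5); t to first gridline: x 0.4969, y 1.8546 (then +1.0353 / +3.8637)
    (5,5) via x @ 0.4969
    (6,5) via x @ 1.5322  # hit
  → r_4 = 1.5322
beam 5: φ=45°, α=30°
  direction (0.8660, 0.5000); cell (4,5); t to first gridline: x 0.5543, y 1.0400 (then +1.1547 / +2.0000)
    (5,5) via x @ 0.5543
    (5,6) via y @ 1.0400  # hit
  → r_5 = 1.0400
beam 6: φ=90°, α=75°
  direction (0.2588, 0.9659); cell (4,5); t to first gridline: x 1.8546, y 0.5383 (then +3.8637 / +1.0353)
    (4,6) via y @ 0.5383
    (4,7) via y @ 1.5736  # hit
  → r_6 = 1.5736
beam 7: φ=135°, α=120°
  direction (-0.5000, 0.8660); cell (4,5); t to first gridline: x 1.0400, y 0.6004 (then +2.0000 / +1.1547)
    (4,6) via y @ 0.6004
    (3,6) via x @ 1.0400
    (3,7) via y @ 1.7551  # hit
  → r_7 = 1.7551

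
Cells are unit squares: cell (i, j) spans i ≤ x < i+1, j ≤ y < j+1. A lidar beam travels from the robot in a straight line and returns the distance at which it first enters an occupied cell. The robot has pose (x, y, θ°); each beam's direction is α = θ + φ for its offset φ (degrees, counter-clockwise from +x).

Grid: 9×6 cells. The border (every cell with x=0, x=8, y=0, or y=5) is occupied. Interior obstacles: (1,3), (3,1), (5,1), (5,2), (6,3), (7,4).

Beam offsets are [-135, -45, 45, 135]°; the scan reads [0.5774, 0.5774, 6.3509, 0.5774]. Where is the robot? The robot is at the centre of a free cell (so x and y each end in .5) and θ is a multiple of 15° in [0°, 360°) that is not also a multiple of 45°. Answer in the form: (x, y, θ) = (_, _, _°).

(x, y, θ) = (6.5, 4.5, 165°)

Enumerate (i+0.5, j+0.5, θ) over the 22 free cells and 16 admissible headings. For each, cast all 4 beams and compare to the given ranges.
  (7.5, 1.5, 165°): beam 2 = 1.7321 ≠ 0.5774 ✗
  (4.5, 2.5, 30°): beam 1 = 1.5529 ≠ 0.5774 ✗
  (7.5, 2.5, 30°): beam 1 = 1.5529 ≠ 0.5774 ✗
  …
  (6.5, 4.5, 165°): r_1=0.5774, r_2=0.5774, r_3=6.3509, r_4=0.5774 — all match ✓
No second candidate reproduces the full scan.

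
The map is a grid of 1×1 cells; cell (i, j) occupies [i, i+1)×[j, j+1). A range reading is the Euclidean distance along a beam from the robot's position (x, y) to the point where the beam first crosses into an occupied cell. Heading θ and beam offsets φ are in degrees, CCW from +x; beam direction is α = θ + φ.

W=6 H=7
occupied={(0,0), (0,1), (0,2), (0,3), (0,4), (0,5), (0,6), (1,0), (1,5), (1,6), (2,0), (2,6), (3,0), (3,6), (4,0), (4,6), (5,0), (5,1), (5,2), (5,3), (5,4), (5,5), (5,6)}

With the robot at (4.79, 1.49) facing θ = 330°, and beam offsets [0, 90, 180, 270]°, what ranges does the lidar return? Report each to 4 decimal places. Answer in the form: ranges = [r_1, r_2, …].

beam 1: φ=0°, α=330°
  cosα=0.8660 sinα=-0.5000 | (4,1) | tMaxX 0.2425 tMaxY 0.9800 | tΔX 1.1547 tΔY 2.0000
    t=0.2425 [x] (5,1) — stop
  → r_1 = 0.2425
beam 2: φ=90°, α=60°
  cosα=0.5000 sinα=0.8660 | (4,1) | tMaxX 0.4200 tMaxY 0.5889 | tΔX 2.0000 tΔY 1.1547
    t=0.4200 [x] (5,1) — stop
  → r_2 = 0.4200
beam 3: φ=180°, α=150°
  cosα=-0.8660 sinα=0.5000 | (4,1) | tMaxX 0.9122 tMaxY 1.0200 | tΔX 1.1547 tΔY 2.0000
    t=0.9122 [x] (3,1)
    t=1.0200 [y] (3,2)
    t=2.0669 [x] (2,2)
    t=3.0200 [y] (2,3)
    t=3.2216 [x] (1,3)
    t=4.3763 [x] (0,3) — stop
  → r_3 = 4.3763
beam 4: φ=270°, α=240°
  cosα=-0.5000 sinα=-0.8660 | (4,1) | tMaxX 1.5800 tMaxY 0.5658 | tΔX 2.0000 tΔY 1.1547
    t=0.5658 [y] (4,0) — stop
  → r_4 = 0.5658

ranges = [0.2425, 0.4200, 4.3763, 0.5658]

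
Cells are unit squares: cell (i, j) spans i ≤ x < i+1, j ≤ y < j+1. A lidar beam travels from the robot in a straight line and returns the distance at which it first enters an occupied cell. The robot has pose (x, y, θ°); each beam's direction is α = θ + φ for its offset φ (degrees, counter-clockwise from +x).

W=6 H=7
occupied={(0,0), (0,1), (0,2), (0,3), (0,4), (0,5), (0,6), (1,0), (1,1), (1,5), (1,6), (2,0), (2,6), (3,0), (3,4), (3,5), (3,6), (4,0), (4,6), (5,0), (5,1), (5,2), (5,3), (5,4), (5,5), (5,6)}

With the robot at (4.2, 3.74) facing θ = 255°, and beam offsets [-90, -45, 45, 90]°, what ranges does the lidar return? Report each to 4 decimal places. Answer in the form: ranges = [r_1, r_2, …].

ranges = [1.0046, 3.4800, 1.6000, 0.8282]

beam 1: φ=-90°, α=165°
  direction (-0.9659, 0.2588); cell (4,3); t to first gridline: x 0.2071, y 1.0046 (then +1.0353 / +3.8637)
    (3,3) via x @ 0.2071
    (3,4) via y @ 1.0046  # hit
  → r_1 = 1.0046
beam 2: φ=-45°, α=210°
  direction (-0.8660, -0.5000); cell (4,3); t to first gridline: x 0.2309, y 1.4800 (then +1.1547 / +2.0000)
    (3,3) via x @ 0.2309
    (2,3) via x @ 1.3856
    (2,2) via y @ 1.4800
    (1,2) via x @ 2.5403
    (1,1) via y @ 3.4800  # hit
  → r_2 = 3.4800
beam 3: φ=45°, α=300°
  direction (0.5000, -0.8660); cell (4,3); t to first gridline: x 1.6000, y 0.8545 (then +2.0000 / +1.1547)
    (4,2) via y @ 0.8545
    (5,2) via x @ 1.6000  # hit
  → r_3 = 1.6000
beam 4: φ=90°, α=345°
  direction (0.9659, -0.2588); cell (4,3); t to first gridline: x 0.8282, y 2.8591 (then +1.0353 / +3.8637)
    (5,3) via x @ 0.8282  # hit
  → r_4 = 0.8282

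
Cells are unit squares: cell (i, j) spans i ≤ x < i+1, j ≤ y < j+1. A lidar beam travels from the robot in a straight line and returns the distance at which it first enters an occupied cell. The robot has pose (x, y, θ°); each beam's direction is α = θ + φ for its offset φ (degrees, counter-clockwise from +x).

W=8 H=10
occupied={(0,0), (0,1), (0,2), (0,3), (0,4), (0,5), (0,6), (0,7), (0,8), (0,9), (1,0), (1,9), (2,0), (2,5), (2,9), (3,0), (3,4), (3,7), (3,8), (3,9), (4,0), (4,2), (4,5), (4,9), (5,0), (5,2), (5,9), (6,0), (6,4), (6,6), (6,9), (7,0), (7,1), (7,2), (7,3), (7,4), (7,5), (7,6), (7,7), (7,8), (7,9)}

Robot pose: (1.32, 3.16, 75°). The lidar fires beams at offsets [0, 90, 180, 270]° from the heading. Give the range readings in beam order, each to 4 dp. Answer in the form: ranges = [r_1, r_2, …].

ranges = [2.6273, 0.3313, 1.2364, 2.7745]

beam 1: φ=0°, α=75°
  direction (0.2588, 0.9659); cell (1,3); t to first gridline: x 2.6273, y 0.8696 (then +3.8637 / +1.0353)
    (1,4) via y @ 0.8696
    (1,5) via y @ 1.9049
    (2,5) via x @ 2.6273  # hit
  → r_1 = 2.6273
beam 2: φ=90°, α=165°
  direction (-0.9659, 0.2588); cell (1,3); t to first gridline: x 0.3313, y 3.2455 (then +1.0353 / +3.8637)
    (0,3) via x @ 0.3313  # hit
  → r_2 = 0.3313
beam 3: φ=180°, α=255°
  direction (-0.2588, -0.9659); cell (1,3); t to first gridline: x 1.2364, y 0.1656 (then +3.8637 / +1.0353)
    (1,2) via y @ 0.1656
    (1,1) via y @ 1.2009
    (0,1) via x @ 1.2364  # hit
  → r_3 = 1.2364
beam 4: φ=270°, α=345°
  direction (0.9659, -0.2588); cell (1,3); t to first gridline: x 0.7040, y 0.6182 (then +1.0353 / +3.8637)
    (1,2) via y @ 0.6182
    (2,2) via x @ 0.7040
    (3,2) via x @ 1.7393
    (4,2) via x @ 2.7745  # hit
  → r_4 = 2.7745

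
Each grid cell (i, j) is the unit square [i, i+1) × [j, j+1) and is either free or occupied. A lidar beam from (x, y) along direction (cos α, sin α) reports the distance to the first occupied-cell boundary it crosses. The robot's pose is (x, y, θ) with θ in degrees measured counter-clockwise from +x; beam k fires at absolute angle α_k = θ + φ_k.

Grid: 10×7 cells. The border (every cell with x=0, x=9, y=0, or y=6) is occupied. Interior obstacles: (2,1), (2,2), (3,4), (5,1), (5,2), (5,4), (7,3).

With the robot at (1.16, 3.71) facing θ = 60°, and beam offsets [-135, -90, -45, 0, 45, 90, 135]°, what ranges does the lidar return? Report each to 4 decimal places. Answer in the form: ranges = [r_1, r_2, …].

beam 1: φ=-135°, α=285°
  dir = (cos 285°, sin 285°) = (0.2588, -0.9659); from cell (1,3)
  next x-line at t=3.2455, next y-line at t=0.7350; Δt_x=3.8637, Δt_y=1.0353
    y: enter (1,2) at t=0.7350
    y: enter (1,1) at t=1.7703
    y: enter (1,0) at t=2.8056 ← occupied
  → r_1 = 2.8056
beam 2: φ=-90°, α=330°
  dir = (cos 330°, sin 330°) = (0.8660, -0.5000); from cell (1,3)
  next x-line at t=0.9699, next y-line at t=1.4200; Δt_x=1.1547, Δt_y=2.0000
    x: enter (2,3) at t=0.9699
    y: enter (2,2) at t=1.4200 ← occupied
  → r_2 = 1.4200
beam 3: φ=-45°, α=15°
  dir = (cos 15°, sin 15°) = (0.9659, 0.2588); from cell (1,3)
  next x-line at t=0.8696, next y-line at t=1.1205; Δt_x=1.0353, Δt_y=3.8637
    x: enter (2,3) at t=0.8696
    y: enter (2,4) at t=1.1205
    x: enter (3,4) at t=1.9049 ← occupied
  → r_3 = 1.9049
beam 4: φ=0°, α=60°
  dir = (cos 60°, sin 60°) = (0.5000, 0.8660); from cell (1,3)
  next x-line at t=1.6800, next y-line at t=0.3349; Δt_x=2.0000, Δt_y=1.1547
    y: enter (1,4) at t=0.3349
    y: enter (1,5) at t=1.4896
    x: enter (2,5) at t=1.6800
    y: enter (2,6) at t=2.6443 ← occupied
  → r_4 = 2.6443
beam 5: φ=45°, α=105°
  dir = (cos 105°, sin 105°) = (-0.2588, 0.9659); from cell (1,3)
  next x-line at t=0.6182, next y-line at t=0.3002; Δt_x=3.8637, Δt_y=1.0353
    y: enter (1,4) at t=0.3002
    x: enter (0,4) at t=0.6182 ← occupied
  → r_5 = 0.6182
beam 6: φ=90°, α=150°
  dir = (cos 150°, sin 150°) = (-0.8660, 0.5000); from cell (1,3)
  next x-line at t=0.1848, next y-line at t=0.5800; Δt_x=1.1547, Δt_y=2.0000
    x: enter (0,3) at t=0.1848 ← occupied
  → r_6 = 0.1848
beam 7: φ=135°, α=195°
  dir = (cos 195°, sin 195°) = (-0.9659, -0.2588); from cell (1,3)
  next x-line at t=0.1656, next y-line at t=2.7432; Δt_x=1.0353, Δt_y=3.8637
    x: enter (0,3) at t=0.1656 ← occupied
  → r_7 = 0.1656

ranges = [2.8056, 1.4200, 1.9049, 2.6443, 0.6182, 0.1848, 0.1656]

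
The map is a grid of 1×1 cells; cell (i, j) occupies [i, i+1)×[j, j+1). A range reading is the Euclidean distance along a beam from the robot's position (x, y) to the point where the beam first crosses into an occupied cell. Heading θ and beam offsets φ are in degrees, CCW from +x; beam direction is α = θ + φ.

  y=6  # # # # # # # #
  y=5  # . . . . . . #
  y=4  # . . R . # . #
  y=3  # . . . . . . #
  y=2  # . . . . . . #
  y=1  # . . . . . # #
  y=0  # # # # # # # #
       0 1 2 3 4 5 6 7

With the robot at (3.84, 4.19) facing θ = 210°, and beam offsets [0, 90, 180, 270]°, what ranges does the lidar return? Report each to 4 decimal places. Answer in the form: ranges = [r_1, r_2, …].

beam 1: φ=0°, α=210°
  direction (-0.8660, -0.5000); cell (3,4); t to first gridline: x 0.9699, y 0.3800 (then +1.1547 / +2.0000)
    (3,3) via y @ 0.3800
    (2,3) via x @ 0.9699
    (1,3) via x @ 2.1246
    (1,2) via y @ 2.3800
    (0,2) via x @ 3.2793  # hit
  → r_1 = 3.2793
beam 2: φ=90°, α=300°
  direction (0.5000, -0.8660); cell (3,4); t to first gridline: x 0.3200, y 0.2194 (then +2.0000 / +1.1547)
    (3,3) via y @ 0.2194
    (4,3) via x @ 0.3200
    (4,2) via y @ 1.3741
    (5,2) via x @ 2.3200
    (5,1) via y @ 2.5288
    (5,0) via y @ 3.6835  # hit
  → r_2 = 3.6835
beam 3: φ=180°, α=30°
  direction (0.8660, 0.5000); cell (3,4); t to first gridline: x 0.1848, y 1.6200 (then +1.1547 / +2.0000)
    (4,4) via x @ 0.1848
    (5,4) via x @ 1.3395  # hit
  → r_3 = 1.3395
beam 4: φ=270°, α=120°
  direction (-0.5000, 0.8660); cell (3,4); t to first gridline: x 1.6800, y 0.9353 (then +2.0000 / +1.1547)
    (3,5) via y @ 0.9353
    (2,5) via x @ 1.6800
    (2,6) via y @ 2.0900  # hit
  → r_4 = 2.0900

ranges = [3.2793, 3.6835, 1.3395, 2.0900]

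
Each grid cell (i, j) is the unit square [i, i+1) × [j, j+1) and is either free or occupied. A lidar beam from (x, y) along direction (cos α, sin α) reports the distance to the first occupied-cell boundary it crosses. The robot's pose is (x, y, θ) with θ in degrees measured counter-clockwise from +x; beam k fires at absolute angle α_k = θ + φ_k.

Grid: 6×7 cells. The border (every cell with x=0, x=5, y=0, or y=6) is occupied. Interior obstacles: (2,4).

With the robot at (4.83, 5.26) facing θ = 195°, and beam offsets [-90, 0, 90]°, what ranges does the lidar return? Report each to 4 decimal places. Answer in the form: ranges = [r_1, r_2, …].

ranges = [0.7661, 1.8946, 0.6568]

beam 1: φ=-90°, α=105°
  dir = (cos 105°, sin 105°) = (-0.2588, 0.9659); from cell (4,5)
  next x-line at t=3.2069, next y-line at t=0.7661; Δt_x=3.8637, Δt_y=1.0353
    y: enter (4,6) at t=0.7661 ← occupied
  → r_1 = 0.7661
beam 2: φ=0°, α=195°
  dir = (cos 195°, sin 195°) = (-0.9659, -0.2588); from cell (4,5)
  next x-line at t=0.8593, next y-line at t=1.0046; Δt_x=1.0353, Δt_y=3.8637
    x: enter (3,5) at t=0.8593
    y: enter (3,4) at t=1.0046
    x: enter (2,4) at t=1.8946 ← occupied
  → r_2 = 1.8946
beam 3: φ=90°, α=285°
  dir = (cos 285°, sin 285°) = (0.2588, -0.9659); from cell (4,5)
  next x-line at t=0.6568, next y-line at t=0.2692; Δt_x=3.8637, Δt_y=1.0353
    y: enter (4,4) at t=0.2692
    x: enter (5,4) at t=0.6568 ← occupied
  → r_3 = 0.6568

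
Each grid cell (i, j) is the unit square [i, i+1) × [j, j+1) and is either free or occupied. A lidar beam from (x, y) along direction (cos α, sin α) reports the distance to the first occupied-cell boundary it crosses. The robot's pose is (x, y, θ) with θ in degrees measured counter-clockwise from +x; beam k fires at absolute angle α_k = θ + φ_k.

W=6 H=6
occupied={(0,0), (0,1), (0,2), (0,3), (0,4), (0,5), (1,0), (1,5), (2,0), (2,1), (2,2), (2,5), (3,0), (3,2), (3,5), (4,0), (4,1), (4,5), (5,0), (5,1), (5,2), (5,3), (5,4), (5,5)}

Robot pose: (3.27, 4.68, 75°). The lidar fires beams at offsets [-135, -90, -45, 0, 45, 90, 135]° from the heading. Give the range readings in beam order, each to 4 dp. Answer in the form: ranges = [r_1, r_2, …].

ranges = [3.0946, 1.7910, 0.6400, 0.3313, 0.3695, 1.2364, 2.6212]

beam 1: φ=-135°, α=300°
  cosα=0.5000 sinα=-0.8660 | (3,4) | tMaxX 1.4600 tMaxY 0.7852 | tΔX 2.0000 tΔY 1.1547
    t=0.7852 [y] (3,3)
    t=1.4600 [x] (4,3)
    t=1.9399 [y] (4,2)
    t=3.0946 [y] (4,1) — stop
  → r_1 = 3.0946
beam 2: φ=-90°, α=345°
  cosα=0.9659 sinα=-0.2588 | (3,4) | tMaxX 0.7558 tMaxY 2.6273 | tΔX 1.0353 tΔY 3.8637
    t=0.7558 [x] (4,4)
    t=1.7910 [x] (5,4) — stop
  → r_2 = 1.7910
beam 3: φ=-45°, α=30°
  cosα=0.8660 sinα=0.5000 | (3,4) | tMaxX 0.8429 tMaxY 0.6400 | tΔX 1.1547 tΔY 2.0000
    t=0.6400 [y] (3,5) — stop
  → r_3 = 0.6400
beam 4: φ=0°, α=75°
  cosα=0.2588 sinα=0.9659 | (3,4) | tMaxX 2.8205 tMaxY 0.3313 | tΔX 3.8637 tΔY 1.0353
    t=0.3313 [y] (3,5) — stop
  → r_4 = 0.3313
beam 5: φ=45°, α=120°
  cosα=-0.5000 sinα=0.8660 | (3,4) | tMaxX 0.5400 tMaxY 0.3695 | tΔX 2.0000 tΔY 1.1547
    t=0.3695 [y] (3,5) — stop
  → r_5 = 0.3695
beam 6: φ=90°, α=165°
  cosα=-0.9659 sinα=0.2588 | (3,4) | tMaxX 0.2795 tMaxY 1.2364 | tΔX 1.0353 tΔY 3.8637
    t=0.2795 [x] (2,4)
    t=1.2364 [y] (2,5) — stop
  → r_6 = 1.2364
beam 7: φ=135°, α=210°
  cosα=-0.8660 sinα=-0.5000 | (3,4) | tMaxX 0.3118 tMaxY 1.3600 | tΔX 1.1547 tΔY 2.0000
    t=0.3118 [x] (2,4)
    t=1.3600 [y] (2,3)
    t=1.4665 [x] (1,3)
    t=2.6212 [x] (0,3) — stop
  → r_7 = 2.6212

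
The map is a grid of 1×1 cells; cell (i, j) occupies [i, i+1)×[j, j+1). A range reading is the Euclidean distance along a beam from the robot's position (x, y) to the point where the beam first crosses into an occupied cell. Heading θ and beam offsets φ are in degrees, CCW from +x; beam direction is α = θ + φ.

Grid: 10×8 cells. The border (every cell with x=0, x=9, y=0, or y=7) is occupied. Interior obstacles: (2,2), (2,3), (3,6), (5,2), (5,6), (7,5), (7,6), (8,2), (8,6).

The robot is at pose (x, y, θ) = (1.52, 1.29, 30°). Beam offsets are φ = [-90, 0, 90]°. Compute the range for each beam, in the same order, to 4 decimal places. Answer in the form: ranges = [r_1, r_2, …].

beam 1: φ=-90°, α=300°
  cosα=0.5000 sinα=-0.8660 | (1,1) | tMaxX 0.9600 tMaxY 0.3349 | tΔX 2.0000 tΔY 1.1547
    t=0.3349 [y] (1,0) — stop
  → r_1 = 0.3349
beam 2: φ=0°, α=30°
  cosα=0.8660 sinα=0.5000 | (1,1) | tMaxX 0.5543 tMaxY 1.4200 | tΔX 1.1547 tΔY 2.0000
    t=0.5543 [x] (2,1)
    t=1.4200 [y] (2,2) — stop
  → r_2 = 1.4200
beam 3: φ=90°, α=120°
  cosα=-0.5000 sinα=0.8660 | (1,1) | tMaxX 1.0400 tMaxY 0.8198 | tΔX 2.0000 tΔY 1.1547
    t=0.8198 [y] (1,2)
    t=1.0400 [x] (0,2) — stop
  → r_3 = 1.0400

ranges = [0.3349, 1.4200, 1.0400]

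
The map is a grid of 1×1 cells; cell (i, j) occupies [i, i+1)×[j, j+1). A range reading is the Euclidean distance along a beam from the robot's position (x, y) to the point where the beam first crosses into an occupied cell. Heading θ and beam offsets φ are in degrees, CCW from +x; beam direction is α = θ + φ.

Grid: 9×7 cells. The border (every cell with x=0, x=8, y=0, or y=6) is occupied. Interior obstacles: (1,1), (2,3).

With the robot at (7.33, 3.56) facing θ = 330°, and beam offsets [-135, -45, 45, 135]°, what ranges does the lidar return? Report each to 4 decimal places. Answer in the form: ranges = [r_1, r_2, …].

beam 1: φ=-135°, α=195°
  cosα=-0.9659 sinα=-0.2588 | (7,3) | tMaxX 0.3416 tMaxY 2.1637 | tΔX 1.0353 tΔY 3.8637
    t=0.3416 [x] (6,3)
    t=1.3769 [x] (5,3)
    t=2.1637 [y] (5,2)
    t=2.4122 [x] (4,2)
    t=3.4475 [x] (3,2)
    t=4.4827 [x] (2,2)
    t=5.5180 [x] (1,2)
    t=6.0274 [y] (1,1) — stop
  → r_1 = 6.0274
beam 2: φ=-45°, α=285°
  cosα=0.2588 sinα=-0.9659 | (7,3) | tMaxX 2.5887 tMaxY 0.5798 | tΔX 3.8637 tΔY 1.0353
    t=0.5798 [y] (7,2)
    t=1.6150 [y] (7,1)
    t=2.5887 [x] (8,1) — stop
  → r_2 = 2.5887
beam 3: φ=45°, α=15°
  cosα=0.9659 sinα=0.2588 | (7,3) | tMaxX 0.6936 tMaxY 1.7000 | tΔX 1.0353 tΔY 3.8637
    t=0.6936 [x] (8,3) — stop
  → r_3 = 0.6936
beam 4: φ=135°, α=105°
  cosα=-0.2588 sinα=0.9659 | (7,3) | tMaxX 1.2750 tMaxY 0.4555 | tΔX 3.8637 tΔY 1.0353
    t=0.4555 [y] (7,4)
    t=1.2750 [x] (6,4)
    t=1.4908 [y] (6,5)
    t=2.5261 [y] (6,6) — stop
  → r_4 = 2.5261

ranges = [6.0274, 2.5887, 0.6936, 2.5261]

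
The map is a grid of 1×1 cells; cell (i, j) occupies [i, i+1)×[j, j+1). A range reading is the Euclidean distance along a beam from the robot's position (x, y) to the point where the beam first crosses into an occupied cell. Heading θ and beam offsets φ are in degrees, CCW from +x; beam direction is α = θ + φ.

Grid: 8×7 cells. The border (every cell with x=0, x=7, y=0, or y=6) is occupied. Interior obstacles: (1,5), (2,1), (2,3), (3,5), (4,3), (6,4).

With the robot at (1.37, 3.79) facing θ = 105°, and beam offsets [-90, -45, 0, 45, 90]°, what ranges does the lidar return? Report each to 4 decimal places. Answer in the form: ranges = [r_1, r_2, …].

beam 1: φ=-90°, α=15°
  dir = (cos 15°, sin 15°) = (0.9659, 0.2588); from cell (1,3)
  next x-line at t=0.6522, next y-line at t=0.8114; Δt_x=1.0353, Δt_y=3.8637
    x: enter (2,3) at t=0.6522 ← occupied
  → r_1 = 0.6522
beam 2: φ=-45°, α=60°
  dir = (cos 60°, sin 60°) = (0.5000, 0.8660); from cell (1,3)
  next x-line at t=1.2600, next y-line at t=0.2425; Δt_x=2.0000, Δt_y=1.1547
    y: enter (1,4) at t=0.2425
    x: enter (2,4) at t=1.2600
    y: enter (2,5) at t=1.3972
    y: enter (2,6) at t=2.5519 ← occupied
  → r_2 = 2.5519
beam 3: φ=0°, α=105°
  dir = (cos 105°, sin 105°) = (-0.2588, 0.9659); from cell (1,3)
  next x-line at t=1.4296, next y-line at t=0.2174; Δt_x=3.8637, Δt_y=1.0353
    y: enter (1,4) at t=0.2174
    y: enter (1,5) at t=1.2527 ← occupied
  → r_3 = 1.2527
beam 4: φ=45°, α=150°
  dir = (cos 150°, sin 150°) = (-0.8660, 0.5000); from cell (1,3)
  next x-line at t=0.4272, next y-line at t=0.4200; Δt_x=1.1547, Δt_y=2.0000
    y: enter (1,4) at t=0.4200
    x: enter (0,4) at t=0.4272 ← occupied
  → r_4 = 0.4272
beam 5: φ=90°, α=195°
  dir = (cos 195°, sin 195°) = (-0.9659, -0.2588); from cell (1,3)
  next x-line at t=0.3831, next y-line at t=3.0523; Δt_x=1.0353, Δt_y=3.8637
    x: enter (0,3) at t=0.3831 ← occupied
  → r_5 = 0.3831

ranges = [0.6522, 2.5519, 1.2527, 0.4272, 0.3831]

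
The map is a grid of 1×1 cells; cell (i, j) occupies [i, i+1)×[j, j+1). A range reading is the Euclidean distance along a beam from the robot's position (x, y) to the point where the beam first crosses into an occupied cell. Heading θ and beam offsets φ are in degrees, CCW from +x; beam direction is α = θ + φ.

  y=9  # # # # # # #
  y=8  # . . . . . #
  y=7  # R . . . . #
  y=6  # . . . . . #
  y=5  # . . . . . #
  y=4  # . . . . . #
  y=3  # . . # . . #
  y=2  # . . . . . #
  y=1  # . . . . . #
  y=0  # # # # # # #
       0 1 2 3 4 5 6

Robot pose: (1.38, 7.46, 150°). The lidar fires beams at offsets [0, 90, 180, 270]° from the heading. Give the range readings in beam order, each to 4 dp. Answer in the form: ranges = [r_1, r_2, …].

ranges = [0.4388, 0.7600, 5.3347, 1.7782]

beam 1: φ=0°, α=150°
  direction (-0.8660, 0.5000); cell (1,7); t to first gridline: x 0.4388, y 1.0800 (then +1.1547 / +2.0000)
    (0,7) via x @ 0.4388  # hit
  → r_1 = 0.4388
beam 2: φ=90°, α=240°
  direction (-0.5000, -0.8660); cell (1,7); t to first gridline: x 0.7600, y 0.5312 (then +2.0000 / +1.1547)
    (1,6) via y @ 0.5312
    (0,6) via x @ 0.7600  # hit
  → r_2 = 0.7600
beam 3: φ=180°, α=330°
  direction (0.8660, -0.5000); cell (1,7); t to first gridline: x 0.7159, y 0.9200 (then +1.1547 / +2.0000)
    (2,7) via x @ 0.7159
    (2,6) via y @ 0.9200
    (3,6) via x @ 1.8706
    (3,5) via y @ 2.9200
    (4,5) via x @ 3.0253
    (5,5) via x @ 4.1800
    (5,4) via y @ 4.9200
    (6,4) via x @ 5.3347  # hit
  → r_3 = 5.3347
beam 4: φ=270°, α=60°
  direction (0.5000, 0.8660); cell (1,7); t to first gridline: x 1.2400, y 0.6235 (then +2.0000 / +1.1547)
    (1,8) via y @ 0.6235
    (2,8) via x @ 1.2400
    (2,9) via y @ 1.7782  # hit
  → r_4 = 1.7782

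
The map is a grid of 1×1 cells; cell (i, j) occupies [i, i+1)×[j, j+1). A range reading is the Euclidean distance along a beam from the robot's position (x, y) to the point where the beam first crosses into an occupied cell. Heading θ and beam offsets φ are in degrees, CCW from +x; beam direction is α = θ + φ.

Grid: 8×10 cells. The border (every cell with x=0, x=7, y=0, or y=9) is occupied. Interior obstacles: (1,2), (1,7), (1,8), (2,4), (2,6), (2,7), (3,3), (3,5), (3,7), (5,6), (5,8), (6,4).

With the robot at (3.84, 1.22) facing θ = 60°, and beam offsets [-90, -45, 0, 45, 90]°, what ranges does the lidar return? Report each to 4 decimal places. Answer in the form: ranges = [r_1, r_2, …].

ranges = [0.4400, 3.2715, 4.3200, 1.8428, 2.1246]

beam 1: φ=-90°, α=330°
  dir = (cos 330°, sin 330°) = (0.8660, -0.5000); from cell (3,1)
  next x-line at t=0.1848, next y-line at t=0.4400; Δt_x=1.1547, Δt_y=2.0000
    x: enter (4,1) at t=0.1848
    y: enter (4,0) at t=0.4400 ← occupied
  → r_1 = 0.4400
beam 2: φ=-45°, α=15°
  dir = (cos 15°, sin 15°) = (0.9659, 0.2588); from cell (3,1)
  next x-line at t=0.1656, next y-line at t=3.0137; Δt_x=1.0353, Δt_y=3.8637
    x: enter (4,1) at t=0.1656
    x: enter (5,1) at t=1.2009
    x: enter (6,1) at t=2.2362
    y: enter (6,2) at t=3.0137
    x: enter (7,2) at t=3.2715 ← occupied
  → r_2 = 3.2715
beam 3: φ=0°, α=60°
  dir = (cos 60°, sin 60°) = (0.5000, 0.8660); from cell (3,1)
  next x-line at t=0.3200, next y-line at t=0.9007; Δt_x=2.0000, Δt_y=1.1547
    x: enter (4,1) at t=0.3200
    y: enter (4,2) at t=0.9007
    y: enter (4,3) at t=2.0554
    x: enter (5,3) at t=2.3200
    y: enter (5,4) at t=3.2101
    x: enter (6,4) at t=4.3200 ← occupied
  → r_3 = 4.3200
beam 4: φ=45°, α=105°
  dir = (cos 105°, sin 105°) = (-0.2588, 0.9659); from cell (3,1)
  next x-line at t=3.2455, next y-line at t=0.8075; Δt_x=3.8637, Δt_y=1.0353
    y: enter (3,2) at t=0.8075
    y: enter (3,3) at t=1.8428 ← occupied
  → r_4 = 1.8428
beam 5: φ=90°, α=150°
  dir = (cos 150°, sin 150°) = (-0.8660, 0.5000); from cell (3,1)
  next x-line at t=0.9699, next y-line at t=1.5600; Δt_x=1.1547, Δt_y=2.0000
    x: enter (2,1) at t=0.9699
    y: enter (2,2) at t=1.5600
    x: enter (1,2) at t=2.1246 ← occupied
  → r_5 = 2.1246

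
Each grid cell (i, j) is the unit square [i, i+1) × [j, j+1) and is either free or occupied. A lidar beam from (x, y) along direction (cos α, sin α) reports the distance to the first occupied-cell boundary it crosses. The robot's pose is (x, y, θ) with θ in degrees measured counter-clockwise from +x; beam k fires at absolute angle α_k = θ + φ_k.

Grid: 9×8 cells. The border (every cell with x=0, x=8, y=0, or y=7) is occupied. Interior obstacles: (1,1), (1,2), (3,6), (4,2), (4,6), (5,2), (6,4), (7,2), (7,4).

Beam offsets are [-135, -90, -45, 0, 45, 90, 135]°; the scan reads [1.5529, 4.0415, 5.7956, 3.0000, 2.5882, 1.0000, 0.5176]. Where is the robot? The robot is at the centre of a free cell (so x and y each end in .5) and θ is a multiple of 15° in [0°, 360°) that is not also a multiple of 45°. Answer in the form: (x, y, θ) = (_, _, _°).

The pose lattice has 33·16 = 528 candidates. Test each by forward raycasting.
  (5.5, 1.5, 75°): beam 1 = 0.5774 ≠ 1.5529 ✗
  (3.5, 3.5, 150°): beam 1 = 2.5882 ≠ 1.5529 ✗
  (5.5, 5.5, 15°): beam 1 = 2.8868 ≠ 1.5529 ✗
  (4.5, 4.5, 240°): beam 3 = 3.6235 ≠ 5.7956 ✗
  …
  (1.5, 4.5, 30°): r_1=1.5529, r_2=4.0415, r_3=5.7956, r_4=3.0000, r_5=2.5882, r_6=1.0000, r_7=0.5176 — all match ✓
Unique over the lattice → pose = (1.5, 4.5, 30°).

(x, y, θ) = (1.5, 4.5, 30°)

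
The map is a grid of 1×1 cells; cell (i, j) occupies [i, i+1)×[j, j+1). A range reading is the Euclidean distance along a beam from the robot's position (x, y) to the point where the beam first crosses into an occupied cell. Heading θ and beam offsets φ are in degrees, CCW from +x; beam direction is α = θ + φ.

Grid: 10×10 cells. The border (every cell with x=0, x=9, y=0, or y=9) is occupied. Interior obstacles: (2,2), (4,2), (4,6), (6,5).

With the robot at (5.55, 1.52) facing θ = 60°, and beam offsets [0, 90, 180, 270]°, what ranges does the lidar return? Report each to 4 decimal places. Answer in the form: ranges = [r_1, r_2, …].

beam 1: φ=0°, α=60°
  dir = (cos 60°, sin 60°) = (0.5000, 0.8660); from cell (5,1)
  next x-line at t=0.9000, next y-line at t=0.5543; Δt_x=2.0000, Δt_y=1.1547
    y: enter (5,2) at t=0.5543
    x: enter (6,2) at t=0.9000
    y: enter (6,3) at t=1.7090
    y: enter (6,4) at t=2.8637
    x: enter (7,4) at t=2.9000
    y: enter (7,5) at t=4.0184
    x: enter (8,5) at t=4.9000
    y: enter (8,6) at t=5.1731
    y: enter (8,7) at t=6.3278
    x: enter (9,7) at t=6.9000 ← occupied
  → r_1 = 6.9000
beam 2: φ=90°, α=150°
  dir = (cos 150°, sin 150°) = (-0.8660, 0.5000); from cell (5,1)
  next x-line at t=0.6351, next y-line at t=0.9600; Δt_x=1.1547, Δt_y=2.0000
    x: enter (4,1) at t=0.6351
    y: enter (4,2) at t=0.9600 ← occupied
  → r_2 = 0.9600
beam 3: φ=180°, α=240°
  dir = (cos 240°, sin 240°) = (-0.5000, -0.8660); from cell (5,1)
  next x-line at t=1.1000, next y-line at t=0.6004; Δt_x=2.0000, Δt_y=1.1547
    y: enter (5,0) at t=0.6004 ← occupied
  → r_3 = 0.6004
beam 4: φ=270°, α=330°
  dir = (cos 330°, sin 330°) = (0.8660, -0.5000); from cell (5,1)
  next x-line at t=0.5196, next y-line at t=1.0400; Δt_x=1.1547, Δt_y=2.0000
    x: enter (6,1) at t=0.5196
    y: enter (6,0) at t=1.0400 ← occupied
  → r_4 = 1.0400

ranges = [6.9000, 0.9600, 0.6004, 1.0400]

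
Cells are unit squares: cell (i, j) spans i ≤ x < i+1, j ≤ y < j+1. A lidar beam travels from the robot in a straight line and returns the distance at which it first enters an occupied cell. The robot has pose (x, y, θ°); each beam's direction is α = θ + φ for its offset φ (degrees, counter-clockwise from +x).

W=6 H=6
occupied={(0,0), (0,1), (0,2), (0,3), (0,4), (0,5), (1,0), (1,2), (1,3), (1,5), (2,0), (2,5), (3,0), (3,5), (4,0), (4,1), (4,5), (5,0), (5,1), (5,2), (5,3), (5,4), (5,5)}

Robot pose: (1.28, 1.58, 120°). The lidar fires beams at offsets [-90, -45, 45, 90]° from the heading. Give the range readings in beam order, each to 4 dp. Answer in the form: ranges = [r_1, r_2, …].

ranges = [4.2955, 0.4348, 0.2899, 0.3233]

beam 1: φ=-90°, α=30°
  cosα=0.8660 sinα=0.5000 | (1,1) | tMaxX 0.8314 tMaxY 0.8400 | tΔX 1.1547 tΔY 2.0000
    t=0.8314 [x] (2,1)
    t=0.8400 [y] (2,2)
    t=1.9861 [x] (3,2)
    t=2.8400 [y] (3,3)
    t=3.1408 [x] (4,3)
    t=4.2955 [x] (5,3) — stop
  → r_1 = 4.2955
beam 2: φ=-45°, α=75°
  cosα=0.2588 sinα=0.9659 | (1,1) | tMaxX 2.7819 tMaxY 0.4348 | tΔX 3.8637 tΔY 1.0353
    t=0.4348 [y] (1,2) — stop
  → r_2 = 0.4348
beam 3: φ=45°, α=165°
  cosα=-0.9659 sinα=0.2588 | (1,1) | tMaxX 0.2899 tMaxY 1.6228 | tΔX 1.0353 tΔY 3.8637
    t=0.2899 [x] (0,1) — stop
  → r_3 = 0.2899
beam 4: φ=90°, α=210°
  cosα=-0.8660 sinα=-0.5000 | (1,1) | tMaxX 0.3233 tMaxY 1.1600 | tΔX 1.1547 tΔY 2.0000
    t=0.3233 [x] (0,1) — stop
  → r_4 = 0.3233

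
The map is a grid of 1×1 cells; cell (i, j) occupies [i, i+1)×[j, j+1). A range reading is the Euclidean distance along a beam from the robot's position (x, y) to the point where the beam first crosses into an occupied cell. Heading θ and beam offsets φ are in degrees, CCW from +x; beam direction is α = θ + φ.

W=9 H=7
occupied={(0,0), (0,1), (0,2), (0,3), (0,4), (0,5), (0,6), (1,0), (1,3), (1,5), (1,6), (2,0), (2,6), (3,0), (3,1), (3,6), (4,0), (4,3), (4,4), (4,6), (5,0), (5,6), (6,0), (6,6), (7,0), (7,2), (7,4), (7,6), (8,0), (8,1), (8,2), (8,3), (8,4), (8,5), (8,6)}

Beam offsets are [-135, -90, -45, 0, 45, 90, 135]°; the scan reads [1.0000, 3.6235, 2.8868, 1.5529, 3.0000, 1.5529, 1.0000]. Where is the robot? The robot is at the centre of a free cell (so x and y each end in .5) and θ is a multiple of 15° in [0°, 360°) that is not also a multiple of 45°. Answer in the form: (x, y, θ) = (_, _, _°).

Candidates: 28 free-cell centres × 16 headings = 448 poses. Raycast each; keep the one whose scan matches to 4 dp.
  (7.5, 1.5, 345°): beam 2 = 0.5176 ≠ 3.6235 ✗
  (2.5, 1.5, 150°): beam 1 = 0.5176 ≠ 1.0000 ✗
  (6.5, 4.5, 195°): beam 1 = 1.7321 ≠ 1.0000 ✗
  (4.5, 1.5, 120°): beam 1 = 1.9319 ≠ 1.0000 ✗
  …
  (2.5, 4.5, 345°): r_1=1.0000, r_2=3.6235, r_3=2.8868, r_4=1.5529, r_5=3.0000, r_6=1.5529, r_7=1.0000 — all match ✓
Unique over the lattice → pose = (2.5, 4.5, 345°).

(x, y, θ) = (2.5, 4.5, 345°)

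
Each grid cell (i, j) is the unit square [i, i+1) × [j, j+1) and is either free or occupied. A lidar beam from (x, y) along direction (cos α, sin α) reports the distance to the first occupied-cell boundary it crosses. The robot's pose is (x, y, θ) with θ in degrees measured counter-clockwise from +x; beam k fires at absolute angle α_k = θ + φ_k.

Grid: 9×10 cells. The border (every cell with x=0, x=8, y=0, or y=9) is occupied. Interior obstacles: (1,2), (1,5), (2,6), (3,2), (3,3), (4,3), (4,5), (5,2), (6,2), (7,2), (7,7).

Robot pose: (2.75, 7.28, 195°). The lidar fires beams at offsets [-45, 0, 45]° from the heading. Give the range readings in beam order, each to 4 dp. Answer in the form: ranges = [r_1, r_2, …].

beam 1: φ=-45°, α=150°
  direction (-0.8660, 0.5000); cell (2,7); t to first gridline: x 0.8660, y 1.4400 (then +1.1547 / +2.0000)
    (1,7) via x @ 0.8660
    (1,8) via y @ 1.4400
    (0,8) via x @ 2.0207  # hit
  → r_1 = 2.0207
beam 2: φ=0°, α=195°
  direction (-0.9659, -0.2588); cell (2,7); t to first gridline: x 0.7765, y 1.0818 (then +1.0353 / +3.8637)
    (1,7) via x @ 0.7765
    (1,6) via y @ 1.0818
    (0,6) via x @ 1.8117  # hit
  → r_2 = 1.8117
beam 3: φ=45°, α=240°
  direction (-0.5000, -0.8660); cell (2,7); t to first gridline: x 1.5000, y 0.3233 (then +2.0000 / +1.1547)
    (2,6) via y @ 0.3233  # hit
  → r_3 = 0.3233

ranges = [2.0207, 1.8117, 0.3233]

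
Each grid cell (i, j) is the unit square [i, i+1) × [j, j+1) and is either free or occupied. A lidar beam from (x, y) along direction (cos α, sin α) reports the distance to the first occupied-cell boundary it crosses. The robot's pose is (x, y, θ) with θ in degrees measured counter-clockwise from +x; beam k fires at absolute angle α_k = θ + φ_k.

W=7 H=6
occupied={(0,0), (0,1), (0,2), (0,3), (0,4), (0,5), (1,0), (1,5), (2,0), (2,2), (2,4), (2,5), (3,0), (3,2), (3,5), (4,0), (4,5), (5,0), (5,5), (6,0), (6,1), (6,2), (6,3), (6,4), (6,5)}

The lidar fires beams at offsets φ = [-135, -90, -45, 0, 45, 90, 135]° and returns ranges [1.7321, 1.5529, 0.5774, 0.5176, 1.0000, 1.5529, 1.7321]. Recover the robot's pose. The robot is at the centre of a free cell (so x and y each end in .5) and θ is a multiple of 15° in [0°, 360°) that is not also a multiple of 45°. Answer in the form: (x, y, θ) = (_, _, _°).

Enumerate (i+0.5, j+0.5, θ) over the 17 free cells and 16 admissible headings. For each, cast all 7 beams and compare to the given ranges.
  (3.5, 4.5, 240°): beam 1 = 0.5176 ≠ 1.7321 ✗
  (1.5, 4.5, 30°): beam 1 = 1.9319 ≠ 1.7321 ✗
  (4.5, 3.5, 150°): beam 1 = 1.5529 ≠ 1.7321 ✗
  (4.5, 1.5, 255°): beam 1 = 1.0000 ≠ 1.7321 ✗
  …
  (4.5, 4.5, 105°): r_1=1.7321, r_2=1.5529, r_3=0.5774, r_4=0.5176, r_5=1.0000, r_6=1.5529, r_7=1.7321 — all match ✓
Unique over the lattice → pose = (4.5, 4.5, 105°).

(x, y, θ) = (4.5, 4.5, 105°)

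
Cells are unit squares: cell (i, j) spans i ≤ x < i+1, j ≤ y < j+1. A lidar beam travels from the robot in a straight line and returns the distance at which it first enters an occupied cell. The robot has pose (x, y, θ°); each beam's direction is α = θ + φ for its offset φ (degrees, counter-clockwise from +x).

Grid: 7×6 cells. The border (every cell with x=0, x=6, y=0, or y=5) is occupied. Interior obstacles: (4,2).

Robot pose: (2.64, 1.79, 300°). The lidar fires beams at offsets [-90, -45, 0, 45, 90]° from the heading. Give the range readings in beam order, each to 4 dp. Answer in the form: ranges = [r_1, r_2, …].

ranges = [1.5800, 0.8179, 0.9122, 3.0523, 1.5704]

beam 1: φ=-90°, α=210°
  dir = (cos 210°, sin 210°) = (-0.8660, -0.5000); from cell (2,1)
  next x-line at t=0.7390, next y-line at t=1.5800; Δt_x=1.1547, Δt_y=2.0000
    x: enter (1,1) at t=0.7390
    y: enter (1,0) at t=1.5800 ← occupied
  → r_1 = 1.5800
beam 2: φ=-45°, α=255°
  dir = (cos 255°, sin 255°) = (-0.2588, -0.9659); from cell (2,1)
  next x-line at t=2.4728, next y-line at t=0.8179; Δt_x=3.8637, Δt_y=1.0353
    y: enter (2,0) at t=0.8179 ← occupied
  → r_2 = 0.8179
beam 3: φ=0°, α=300°
  dir = (cos 300°, sin 300°) = (0.5000, -0.8660); from cell (2,1)
  next x-line at t=0.7200, next y-line at t=0.9122; Δt_x=2.0000, Δt_y=1.1547
    x: enter (3,1) at t=0.7200
    y: enter (3,0) at t=0.9122 ← occupied
  → r_3 = 0.9122
beam 4: φ=45°, α=345°
  dir = (cos 345°, sin 345°) = (0.9659, -0.2588); from cell (2,1)
  next x-line at t=0.3727, next y-line at t=3.0523; Δt_x=1.0353, Δt_y=3.8637
    x: enter (3,1) at t=0.3727
    x: enter (4,1) at t=1.4080
    x: enter (5,1) at t=2.4433
    y: enter (5,0) at t=3.0523 ← occupied
  → r_4 = 3.0523
beam 5: φ=90°, α=30°
  dir = (cos 30°, sin 30°) = (0.8660, 0.5000); from cell (2,1)
  next x-line at t=0.4157, next y-line at t=0.4200; Δt_x=1.1547, Δt_y=2.0000
    x: enter (3,1) at t=0.4157
    y: enter (3,2) at t=0.4200
    x: enter (4,2) at t=1.5704 ← occupied
  → r_5 = 1.5704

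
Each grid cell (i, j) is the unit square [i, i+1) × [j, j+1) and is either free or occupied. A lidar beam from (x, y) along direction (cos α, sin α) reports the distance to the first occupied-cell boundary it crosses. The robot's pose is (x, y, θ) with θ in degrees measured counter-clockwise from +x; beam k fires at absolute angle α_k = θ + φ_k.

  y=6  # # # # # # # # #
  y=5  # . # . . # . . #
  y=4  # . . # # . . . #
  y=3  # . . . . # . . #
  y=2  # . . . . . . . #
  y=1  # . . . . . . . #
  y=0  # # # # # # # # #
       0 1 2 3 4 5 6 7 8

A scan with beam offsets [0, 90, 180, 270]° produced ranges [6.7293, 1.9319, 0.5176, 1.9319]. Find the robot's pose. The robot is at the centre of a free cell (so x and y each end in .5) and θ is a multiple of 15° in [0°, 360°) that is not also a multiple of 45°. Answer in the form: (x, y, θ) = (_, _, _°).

The pose lattice has 30·16 = 480 candidates. Test each by forward raycasting.
  (1.5, 1.5, 120°): beam 1 = 1.0000 ≠ 6.7293 ✗
  (4.5, 1.5, 330°): beam 1 = 1.0000 ≠ 6.7293 ✗
  (3.5, 2.5, 165°): beam 1 = 2.5882 ≠ 6.7293 ✗
  …
  (1.5, 3.5, 345°): r_1=6.7293, r_2=1.9319, r_3=0.5176, r_4=1.9319 — all match ✓
Unique over the lattice → pose = (1.5, 3.5, 345°).

(x, y, θ) = (1.5, 3.5, 345°)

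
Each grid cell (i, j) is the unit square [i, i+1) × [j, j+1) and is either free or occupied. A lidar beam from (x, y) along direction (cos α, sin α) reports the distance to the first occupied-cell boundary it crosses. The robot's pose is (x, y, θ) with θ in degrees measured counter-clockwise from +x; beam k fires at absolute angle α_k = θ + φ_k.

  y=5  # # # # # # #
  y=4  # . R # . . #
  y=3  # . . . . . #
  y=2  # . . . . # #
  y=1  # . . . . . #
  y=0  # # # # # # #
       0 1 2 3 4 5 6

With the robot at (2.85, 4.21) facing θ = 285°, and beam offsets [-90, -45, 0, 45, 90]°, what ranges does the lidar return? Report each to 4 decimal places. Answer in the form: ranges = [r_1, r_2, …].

beam 1: φ=-90°, α=195°
  d=(-0.9659,-0.2588)  start (2,4)  tX=0.8800 tY=0.8114  stride 1/|dx|=1.0353 1/|dy|=3.8637
    cross y-line → (2,3), t=0.8114
    cross x-line → (1,3), t=0.8800
    cross x-line → (0,3), t=1.9153 (wall)
  → r_1 = 1.9153
beam 2: φ=-45°, α=240°
  d=(-0.5000,-0.8660)  start (2,4)  tX=1.7000 tY=0.2425  stride 1/|dx|=2.0000 1/|dy|=1.1547
    cross y-line → (2,3), t=0.2425
    cross y-line → (2,2), t=1.3972
    cross x-line → (1,2), t=1.7000
    cross y-line → (1,1), t=2.5519
    cross x-line → (0,1), t=3.7000 (wall)
  → r_2 = 3.7000
beam 3: φ=0°, α=285°
  d=(0.2588,-0.9659)  start (2,4)  tX=0.5796 tY=0.2174  stride 1/|dx|=3.8637 1/|dy|=1.0353
    cross y-line → (2,3), t=0.2174
    cross x-line → (3,3), t=0.5796
    cross y-line → (3,2), t=1.2527
    cross y-line → (3,1), t=2.2880
    cross y-line → (3,0), t=3.3232 (wall)
  → r_3 = 3.3232
beam 4: φ=45°, α=330°
  d=(0.8660,-0.5000)  start (2,4)  tX=0.1732 tY=0.4200  stride 1/|dx|=1.1547 1/|dy|=2.0000
    cross x-line → (3,4), t=0.1732 (wall)
  → r_4 = 0.1732
beam 5: φ=90°, α=15°
  d=(0.9659,0.2588)  start (2,4)  tX=0.1553 tY=3.0523  stride 1/|dx|=1.0353 1/|dy|=3.8637
    cross x-line → (3,4), t=0.1553 (wall)
  → r_5 = 0.1553

ranges = [1.9153, 3.7000, 3.3232, 0.1732, 0.1553]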